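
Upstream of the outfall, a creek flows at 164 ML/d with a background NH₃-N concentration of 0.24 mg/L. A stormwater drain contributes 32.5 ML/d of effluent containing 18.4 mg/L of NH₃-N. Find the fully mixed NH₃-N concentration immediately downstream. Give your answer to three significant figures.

3.24 mg/L

Mass balance: C = (164.0·0.2400 + 32.50·18.40) / 196.5 = 637.4/196.5 = 3.244 mg/L.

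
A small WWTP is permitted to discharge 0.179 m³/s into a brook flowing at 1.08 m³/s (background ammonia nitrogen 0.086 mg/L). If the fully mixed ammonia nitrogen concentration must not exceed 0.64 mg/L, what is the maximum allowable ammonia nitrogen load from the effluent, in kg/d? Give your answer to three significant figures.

61.6 kg/d

Mass balance at the limit: 1.080·0.08600 + 0.1790·Cₑ = 1.259·0.64 → Cₑ = 3.983 mg/L.
Load = 0.1790 m³/s × 3.983 g/m³ × 86 400 s/d = 61.59 kg/d.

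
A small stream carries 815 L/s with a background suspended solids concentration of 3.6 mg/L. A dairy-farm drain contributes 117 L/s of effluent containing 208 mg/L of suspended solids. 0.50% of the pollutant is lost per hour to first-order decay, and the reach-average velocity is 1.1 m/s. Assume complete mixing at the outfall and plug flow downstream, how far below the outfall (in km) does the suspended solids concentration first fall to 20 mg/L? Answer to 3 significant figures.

301 km

Conservation of mass: C = (815.0·3.600 + 117.0·208.0) / 932.0 = 27270/932.0 = 29.26 mg/L.
0.50%/h lost → k = −ln(1 − 0.005) = 0.005013 h⁻¹.
Set 29.26·exp(−k·t) = 20 → t = ln(29.26/20)/k = 273300 s = 75.91 h.
Distance = v·t = 1.1·273300 = 300600 m = 300.6 km.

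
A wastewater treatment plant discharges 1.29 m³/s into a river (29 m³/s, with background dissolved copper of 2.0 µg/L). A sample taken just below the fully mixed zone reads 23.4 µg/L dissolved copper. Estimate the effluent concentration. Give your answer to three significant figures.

504 µg/L

Mass balance: 29.00·2.000 + 1.290·Cₑ = 30.29·23.40
→ Cₑ = (30.29·23.40 − 29.00·2.000) / 1.290 = 504.5 µg/L.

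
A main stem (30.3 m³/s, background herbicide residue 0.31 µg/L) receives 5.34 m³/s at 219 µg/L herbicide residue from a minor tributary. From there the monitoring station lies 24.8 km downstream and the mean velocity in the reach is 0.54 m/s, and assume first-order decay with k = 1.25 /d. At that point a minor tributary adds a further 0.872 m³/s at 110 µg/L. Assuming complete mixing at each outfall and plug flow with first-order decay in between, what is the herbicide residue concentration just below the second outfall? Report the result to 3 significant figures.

Flow-weighted average: C = (30.30·0.3100 + 5.340·219.0) / 35.64 = 1179/35.64 = 33.08 µg/L; combined flow 35.64 m³/s.
Travel time t = 24.8·1000 / 0.54 = 45930 s = 12.76 h.
Decay over the reach: 33.08·exp(−kt) = 33.08·0.5146 = 17.02 µg/L.
Second outfall: C = (35.64·17.02 + 0.8720·110.0)/36.51 = 19.24 µg/L.

19.2 µg/L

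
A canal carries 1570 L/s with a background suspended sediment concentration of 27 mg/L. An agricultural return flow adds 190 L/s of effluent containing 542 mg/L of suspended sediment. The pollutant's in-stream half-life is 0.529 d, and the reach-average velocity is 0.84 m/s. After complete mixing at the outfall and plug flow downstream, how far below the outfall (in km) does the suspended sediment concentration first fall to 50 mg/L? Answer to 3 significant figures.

27.8 km

Flow-weighted average: C = (1570·27.00 + 190.0·542.0) / 1760 = 145400/1760 = 82.60 mg/L.
Half-life 0.529 d → k = ln 2 / 0.529 = 1.310 d⁻¹.
Set 82.60·exp(−k·t) = 50 → t = ln(82.60/50)/k = 33100 s = 9.194 h.
Distance = v·t = 0.84·33100 = 27800 m = 27.80 km.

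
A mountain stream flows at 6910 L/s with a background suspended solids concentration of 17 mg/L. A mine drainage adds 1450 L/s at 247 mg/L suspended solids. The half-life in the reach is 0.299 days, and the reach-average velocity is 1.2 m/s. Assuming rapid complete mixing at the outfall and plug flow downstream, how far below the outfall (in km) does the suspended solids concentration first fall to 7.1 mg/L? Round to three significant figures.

Conservation of mass: C = (6910·17.00 + 1450·247.0) / 8360 = 475600/8360 = 56.89 mg/L.
Half-life 0.299 d → k = ln 2 / 0.299 = 2.318 d⁻¹.
Set 56.89·exp(−k·t) = 7.1 → t = ln(56.89/7.1)/k = 77560 s = 21.54 h.
Distance = v·t = 1.2·77560 = 93070 m = 93.07 km.

93.1 km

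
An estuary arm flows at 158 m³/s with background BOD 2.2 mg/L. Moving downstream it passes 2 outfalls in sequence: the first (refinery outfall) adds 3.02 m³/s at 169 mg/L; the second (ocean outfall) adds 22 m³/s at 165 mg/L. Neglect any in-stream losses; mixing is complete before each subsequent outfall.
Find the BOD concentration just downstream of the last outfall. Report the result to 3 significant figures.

Below outfall 1: Q → 161.0 m³/s, C = (158.0·2.200 + 3.020·169.0)/161.0 = 5.328 mg/L.
Below outfall 2: Q → 183.0 m³/s, C = (161.0·5.328 + 22.00·165.0)/183.0 = 24.52 mg/L.

24.5 mg/L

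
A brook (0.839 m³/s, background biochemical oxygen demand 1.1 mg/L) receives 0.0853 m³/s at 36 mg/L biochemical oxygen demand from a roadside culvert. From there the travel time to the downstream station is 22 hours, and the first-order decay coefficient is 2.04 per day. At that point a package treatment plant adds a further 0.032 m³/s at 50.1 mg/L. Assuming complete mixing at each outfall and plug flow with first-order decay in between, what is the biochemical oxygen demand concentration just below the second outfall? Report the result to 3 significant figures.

2.32 mg/L

Conservation of mass: C = (0.8390·1.100 + 0.08530·36.00) / 0.9243 = 3.994/0.9243 = 4.321 mg/L; combined flow 0.9243 m³/s.
Applying C = C₀e^(−kt): 4.321 × 0.1541 = 0.6659 mg/L.
Second outfall: C = (0.9243·0.6659 + 0.03200·50.10)/0.9563 = 2.320 mg/L.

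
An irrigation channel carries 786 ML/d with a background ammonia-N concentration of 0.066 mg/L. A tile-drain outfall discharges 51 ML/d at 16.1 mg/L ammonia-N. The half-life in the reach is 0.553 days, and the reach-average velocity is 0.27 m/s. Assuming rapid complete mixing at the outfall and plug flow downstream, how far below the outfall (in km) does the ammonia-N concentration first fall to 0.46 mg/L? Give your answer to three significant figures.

Flow-weighted average: C = (786.0·0.06600 + 51.00·16.10) / 837.0 = 873.0/837.0 = 1.043 mg/L.
Half-life 0.553 d → k = ln 2 / 0.553 = 1.253 d⁻¹.
Set 1.043·exp(−k·t) = 0.46 → t = ln(1.043/0.46)/k = 56430 s = 15.67 h.
Distance = v·t = 0.27·56430 = 15240 m = 15.24 km.

15.2 km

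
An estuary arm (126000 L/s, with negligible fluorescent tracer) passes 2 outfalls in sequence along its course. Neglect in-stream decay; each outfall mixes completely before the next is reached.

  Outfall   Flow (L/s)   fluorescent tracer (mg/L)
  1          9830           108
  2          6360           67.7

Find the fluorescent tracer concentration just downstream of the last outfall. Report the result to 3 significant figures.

10.5 mg/L

Outfall 1: combined Q = 135800 L/s; C = (126000·0 + 9830·108.0)/135800 = 7.816 mg/L.
Outfall 2: combined Q = 142200 L/s; C = (135800·7.816 + 6360·67.70)/142200 = 10.49 mg/L.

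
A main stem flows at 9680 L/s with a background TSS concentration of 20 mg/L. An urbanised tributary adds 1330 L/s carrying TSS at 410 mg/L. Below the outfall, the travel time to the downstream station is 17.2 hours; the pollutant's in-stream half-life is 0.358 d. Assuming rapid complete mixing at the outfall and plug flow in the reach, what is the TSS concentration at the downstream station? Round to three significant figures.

16.8 mg/L

Mass balance: C = (9680·20.00 + 1330·410.0) / 11010 = 738900/11010 = 67.11 mg/L.
Half-life 0.358 d → k = ln 2 / 0.358 = 1.936 d⁻¹.
After decay, C = 67.11 × e^(−kt) = 67.11 × 0.2497 = 16.76 mg/L.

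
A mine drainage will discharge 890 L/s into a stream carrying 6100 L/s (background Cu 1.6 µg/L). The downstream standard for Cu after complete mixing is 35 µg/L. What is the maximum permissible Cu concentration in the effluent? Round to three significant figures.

At the limit, (Qr·Cr + Qe·Cₑ)/(Qr + Qe) = 35:
Cₑ = (6990·35 − 6100·1.600) / 890.0 = 263.9 µg/L.

264 µg/L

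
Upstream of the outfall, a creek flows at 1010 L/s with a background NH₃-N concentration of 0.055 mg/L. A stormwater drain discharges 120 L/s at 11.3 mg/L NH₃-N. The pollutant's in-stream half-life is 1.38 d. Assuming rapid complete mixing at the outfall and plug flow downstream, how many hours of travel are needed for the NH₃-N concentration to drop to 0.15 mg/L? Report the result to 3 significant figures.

101 h

Mixed concentration C = ΣQC/ΣQ = (1010·0.05500 + 120.0·11.30) / 1130 = 1412/1130 = 1.249 mg/L.
Half-life 1.38 d → k = ln 2 / 1.38 = 0.5023 d⁻¹.
1.249·exp(−k·t) = 0.15 → t = ln(1.249/0.15)/k = 364600 s = 101.3 h.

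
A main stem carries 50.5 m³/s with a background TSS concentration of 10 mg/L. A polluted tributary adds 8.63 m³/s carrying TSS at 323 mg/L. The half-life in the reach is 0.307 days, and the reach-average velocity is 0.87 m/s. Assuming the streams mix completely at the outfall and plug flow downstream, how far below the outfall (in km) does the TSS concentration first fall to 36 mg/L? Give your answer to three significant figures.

Mass balance: C = (50.50·10.00 + 8.630·323.0) / 59.13 = 3292/59.13 = 55.68 mg/L.
Half-life 0.307 d → k = ln 2 / 0.307 = 2.258 d⁻¹.
Set 55.68·exp(−k·t) = 36 → t = ln(55.68/36)/k = 16690 s = 4.636 h.
Distance = v·t = 0.87·16690 = 14520 m = 14.52 km.

14.5 km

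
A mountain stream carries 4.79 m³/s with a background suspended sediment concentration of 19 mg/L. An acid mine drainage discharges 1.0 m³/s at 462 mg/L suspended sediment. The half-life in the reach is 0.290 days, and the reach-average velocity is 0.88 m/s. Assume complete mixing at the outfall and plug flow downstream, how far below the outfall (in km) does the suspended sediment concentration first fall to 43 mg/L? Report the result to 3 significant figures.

After mixing, C = (4.790·19.00 + 1.000·462.0) / 5.790 = 553.0/5.790 = 95.51 mg/L.
Half-life 0.290 d → k = ln 2 / 0.290 = 2.390 d⁻¹.
Set 95.51·exp(−k·t) = 43 → t = ln(95.51/43)/k = 28850 s = 8.013 h.
Distance = v·t = 0.88·28850 = 25390 m = 25.39 km.

25.4 km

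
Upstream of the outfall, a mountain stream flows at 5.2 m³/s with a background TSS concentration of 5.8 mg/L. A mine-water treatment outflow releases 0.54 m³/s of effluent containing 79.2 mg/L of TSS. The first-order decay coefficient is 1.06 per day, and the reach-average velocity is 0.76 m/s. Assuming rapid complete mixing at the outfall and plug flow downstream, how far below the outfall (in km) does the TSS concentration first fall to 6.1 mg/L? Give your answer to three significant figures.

After mixing, C = (5.200·5.800 + 0.5400·79.20) / 5.740 = 72.93/5.740 = 12.71 mg/L.
Set 12.71·exp(−k·t) = 6.1 → t = ln(12.71/6.1)/k = 59810 s = 16.61 h.
Distance = v·t = 0.76·59810 = 45450 m = 45.45 km.

45.5 km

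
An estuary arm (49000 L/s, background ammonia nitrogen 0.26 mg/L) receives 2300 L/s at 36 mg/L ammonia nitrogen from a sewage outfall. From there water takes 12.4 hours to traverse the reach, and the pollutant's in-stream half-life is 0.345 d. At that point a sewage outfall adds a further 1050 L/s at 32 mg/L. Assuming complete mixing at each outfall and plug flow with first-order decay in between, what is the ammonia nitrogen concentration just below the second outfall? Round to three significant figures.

Flow-weighted average: C = (49000·0.2600 + 2300·36.00) / 51300 = 95540/51300 = 1.862 mg/L; combined flow 51300 L/s.
Half-life 0.345 d → k = ln 2 / 0.345 = 2.009 d⁻¹.
First-order decay: C = 1.862·exp(−k·t) = 1.862·0.3541 = 0.6596 mg/L.
At the second outfall, C = (51300·0.6596 + 1050·32.00) / (51300 + 1050) = 1.288 mg/L.

1.29 mg/L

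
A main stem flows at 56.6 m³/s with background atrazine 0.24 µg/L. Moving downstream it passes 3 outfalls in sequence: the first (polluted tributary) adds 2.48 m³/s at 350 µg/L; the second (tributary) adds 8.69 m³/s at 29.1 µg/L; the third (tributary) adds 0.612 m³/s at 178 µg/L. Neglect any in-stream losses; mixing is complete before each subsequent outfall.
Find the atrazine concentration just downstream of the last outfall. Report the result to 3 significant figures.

18.2 µg/L

Outfall 1: combined Q = 59.08 m³/s; C = (56.60·0.2400 + 2.480·350.0)/59.08 = 14.92 µg/L.
Outfall 2: combined Q = 67.77 m³/s; C = (59.08·14.92 + 8.690·29.10)/67.77 = 16.74 µg/L.
Outfall 3: combined Q = 68.38 m³/s; C = (67.77·16.74 + 0.6120·178.0)/68.38 = 18.18 µg/L.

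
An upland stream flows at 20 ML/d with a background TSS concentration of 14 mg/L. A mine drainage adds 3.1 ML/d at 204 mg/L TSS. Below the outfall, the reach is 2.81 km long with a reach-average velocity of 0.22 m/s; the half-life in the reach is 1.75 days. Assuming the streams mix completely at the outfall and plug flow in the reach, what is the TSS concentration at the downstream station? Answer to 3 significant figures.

37.3 mg/L

After mixing, C = (20.00·14.00 + 3.100·204.0) / 23.10 = 912.4/23.10 = 39.50 mg/L.
Travel time t = 2.81·1000 / 0.22 = 12770 s = 3.548 h.
Half-life 1.75 d → k = ln 2 / 1.75 = 0.3961 d⁻¹.
First-order decay: C = 39.50·exp(−k·t) = 39.50·0.9431 = 37.25 mg/L.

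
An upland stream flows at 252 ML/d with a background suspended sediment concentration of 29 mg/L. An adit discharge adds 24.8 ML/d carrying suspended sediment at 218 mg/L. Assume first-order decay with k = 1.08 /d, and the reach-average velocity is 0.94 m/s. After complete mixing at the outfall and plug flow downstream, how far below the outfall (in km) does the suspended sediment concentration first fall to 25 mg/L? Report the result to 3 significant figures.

Mass balance: C = (252.0·29.00 + 24.80·218.0) / 276.8 = 12710/276.8 = 45.93 mg/L.
Set 45.93·exp(−k·t) = 25 → t = ln(45.93/25)/k = 48670 s = 13.52 h.
Distance = v·t = 0.94·48670 = 45750 m = 45.75 km.

45.7 km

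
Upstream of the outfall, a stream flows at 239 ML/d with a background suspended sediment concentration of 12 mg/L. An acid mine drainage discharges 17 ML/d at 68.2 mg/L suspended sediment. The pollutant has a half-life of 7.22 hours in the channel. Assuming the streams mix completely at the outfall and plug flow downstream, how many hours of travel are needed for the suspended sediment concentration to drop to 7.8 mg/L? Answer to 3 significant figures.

Flow-weighted average: C = (239.0·12.00 + 17.00·68.20) / 256.0 = 4027/256.0 = 15.73 mg/L.
Half-life 7.22 h → k = ln 2 / 7.22 = 0.09600 h⁻¹ = 2.304 d⁻¹.
15.73·exp(−k·t) = 7.8 → t = ln(15.73/7.8)/k = 26310 s = 7.308 h.

7.31 h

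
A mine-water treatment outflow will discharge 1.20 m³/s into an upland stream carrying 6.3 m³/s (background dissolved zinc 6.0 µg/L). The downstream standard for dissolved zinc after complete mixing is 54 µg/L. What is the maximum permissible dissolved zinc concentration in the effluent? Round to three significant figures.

306 µg/L

At the limit, (Qr·Cr + Qe·Cₑ)/(Qr + Qe) = 54:
Cₑ = (7.500·54 − 6.300·6.000) / 1.200 = 306.0 µg/L.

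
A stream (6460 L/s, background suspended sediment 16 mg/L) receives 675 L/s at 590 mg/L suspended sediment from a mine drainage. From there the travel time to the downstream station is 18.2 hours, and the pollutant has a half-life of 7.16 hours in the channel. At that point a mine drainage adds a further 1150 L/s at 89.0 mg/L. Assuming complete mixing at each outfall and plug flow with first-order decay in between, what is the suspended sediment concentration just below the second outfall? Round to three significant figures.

Mass balance: C = (6460·16.00 + 675.0·590.0) / 7135 = 501600/7135 = 70.30 mg/L; combined flow 7135 L/s.
Half-life 7.16 h → k = ln 2 / 7.16 = 0.09681 h⁻¹ = 2.323 d⁻¹.
After decay, C = 70.30 × e^(−kt) = 70.30 × 0.1717 = 12.07 mg/L.
At the second outfall, C = (7135·12.07 + 1150·89.00) / (7135 + 1150) = 22.75 mg/L.

22.8 mg/L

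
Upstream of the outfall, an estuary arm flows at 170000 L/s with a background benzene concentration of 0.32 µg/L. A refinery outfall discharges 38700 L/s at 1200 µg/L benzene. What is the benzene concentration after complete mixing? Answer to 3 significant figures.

223 µg/L

Flow-weighted average: C = (170000·0.3200 + 38700·1200) / 208700 = 46490000/208700 = 222.8 µg/L.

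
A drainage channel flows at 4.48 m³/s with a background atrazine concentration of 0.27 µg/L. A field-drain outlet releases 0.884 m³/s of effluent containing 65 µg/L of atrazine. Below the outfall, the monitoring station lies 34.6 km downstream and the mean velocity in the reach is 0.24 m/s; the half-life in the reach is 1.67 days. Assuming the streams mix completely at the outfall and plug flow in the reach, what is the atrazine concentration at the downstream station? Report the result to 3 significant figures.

5.47 µg/L

Mixed concentration C = ΣQC/ΣQ = (4.480·0.2700 + 0.8840·65.00) / 5.364 = 58.67/5.364 = 10.94 µg/L.
Travel time t = 34.6·1000 / 0.24 = 144200 s = 40.05 h.
Half-life 1.67 d → k = ln 2 / 1.67 = 0.4151 d⁻¹.
Applying C = C₀e^(−kt): 10.94 × 0.5003 = 5.472 µg/L.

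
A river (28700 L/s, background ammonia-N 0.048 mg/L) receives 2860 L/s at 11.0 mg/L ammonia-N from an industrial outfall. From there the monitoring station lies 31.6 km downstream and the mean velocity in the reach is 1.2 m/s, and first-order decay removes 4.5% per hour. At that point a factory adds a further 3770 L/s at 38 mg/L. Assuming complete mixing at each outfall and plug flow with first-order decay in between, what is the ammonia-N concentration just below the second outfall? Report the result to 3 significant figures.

After mixing, C = (28700·0.04800 + 2860·11.00) / 31560 = 32840/31560 = 1.040 mg/L; combined flow 31560 L/s.
Travel time t = 31.6·1000 / 1.2 = 26330 s = 7.315 h.
4.5%/h lost → k = −ln(1 − 0.045) = 0.04604 h⁻¹.
Decay over the reach: 1.040·exp(−kt) = 1.040·0.7140 = 0.7430 mg/L.
At the second outfall, C = (31560·0.7430 + 3770·38.00) / (31560 + 3770) = 4.719 mg/L.

4.72 mg/L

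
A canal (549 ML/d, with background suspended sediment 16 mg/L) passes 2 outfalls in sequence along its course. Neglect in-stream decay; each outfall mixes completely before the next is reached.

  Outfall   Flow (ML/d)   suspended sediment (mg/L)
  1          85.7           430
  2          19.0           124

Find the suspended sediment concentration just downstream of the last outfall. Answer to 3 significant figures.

Below outfall 1: Q → 634.7 ML/d, C = (549.0·16.00 + 85.70·430.0)/634.7 = 71.90 mg/L.
Below outfall 2: Q → 653.7 ML/d, C = (634.7·71.90 + 19.00·124.0)/653.7 = 73.41 mg/L.

73.4 mg/L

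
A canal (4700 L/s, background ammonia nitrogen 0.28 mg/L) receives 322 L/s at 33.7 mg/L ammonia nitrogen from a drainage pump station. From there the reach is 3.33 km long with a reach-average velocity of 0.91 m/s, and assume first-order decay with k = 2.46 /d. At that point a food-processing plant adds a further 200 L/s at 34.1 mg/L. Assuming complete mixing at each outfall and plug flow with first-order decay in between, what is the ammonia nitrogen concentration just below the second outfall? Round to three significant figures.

3.41 mg/L

After mixing, C = (4700·0.2800 + 322.0·33.70) / 5022 = 12170/5022 = 2.423 mg/L; combined flow 5022 L/s.
Travel time t = 3.33·1000 / 0.91 = 3659 s = 1.016 h.
First-order decay: C = 2.423·exp(−k·t) = 2.423·0.9011 = 2.183 mg/L.
Second outfall: C = (5022·2.183 + 200.0·34.10)/5222 = 3.405 mg/L.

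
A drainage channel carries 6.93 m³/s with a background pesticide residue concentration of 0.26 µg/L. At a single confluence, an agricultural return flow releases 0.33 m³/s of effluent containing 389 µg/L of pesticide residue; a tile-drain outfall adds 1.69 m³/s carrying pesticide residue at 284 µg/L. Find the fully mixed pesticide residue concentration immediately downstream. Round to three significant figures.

After mixing, C = (6.930·0.2600 + 0.3300·389.0 + 1.690·284.0) / 8.950 = 610.1/8.950 = 68.17 µg/L.

68.2 µg/L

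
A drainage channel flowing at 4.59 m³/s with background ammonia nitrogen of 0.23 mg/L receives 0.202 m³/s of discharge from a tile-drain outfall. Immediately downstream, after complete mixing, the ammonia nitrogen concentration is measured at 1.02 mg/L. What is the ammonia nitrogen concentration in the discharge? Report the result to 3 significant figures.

19.0 mg/L

Mass balance: 4.590·0.2300 + 0.2020·Cₑ = 4.792·1.020
→ Cₑ = (4.792·1.020 − 4.590·0.2300) / 0.2020 = 18.97 mg/L.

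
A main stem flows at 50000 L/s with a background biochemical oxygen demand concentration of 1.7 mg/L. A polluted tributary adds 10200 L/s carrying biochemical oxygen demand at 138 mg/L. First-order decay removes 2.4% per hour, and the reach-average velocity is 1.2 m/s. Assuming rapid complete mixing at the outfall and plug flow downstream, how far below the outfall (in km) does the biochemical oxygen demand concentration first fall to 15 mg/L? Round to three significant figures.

Mixed concentration C = ΣQC/ΣQ = (50000·1.700 + 10200·138.0) / 60200 = 1493000/60200 = 24.79 mg/L.
2.4%/h lost → k = −ln(1 − 0.024) = 0.02429 h⁻¹.
Set 24.79·exp(−k·t) = 15 → t = ln(24.79/15)/k = 74470 s = 20.69 h.
Distance = v·t = 1.2·74470 = 89370 m = 89.37 km.

89.4 km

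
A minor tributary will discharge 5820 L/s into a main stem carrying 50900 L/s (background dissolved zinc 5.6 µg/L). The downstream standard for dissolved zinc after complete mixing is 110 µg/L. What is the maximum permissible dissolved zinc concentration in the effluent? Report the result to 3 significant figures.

1020 µg/L

At the limit, (Qr·Cr + Qe·Cₑ)/(Qr + Qe) = 110:
Cₑ = (56720·110 − 50900·5.600) / 5820 = 1023 µg/L.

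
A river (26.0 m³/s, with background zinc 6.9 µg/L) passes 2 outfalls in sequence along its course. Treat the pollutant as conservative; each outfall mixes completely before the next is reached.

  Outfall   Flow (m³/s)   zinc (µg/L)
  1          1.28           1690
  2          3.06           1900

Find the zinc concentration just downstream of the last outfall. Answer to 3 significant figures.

269 µg/L

Below outfall 1: Q → 27.28 m³/s, C = (26.00·6.900 + 1.280·1690)/27.28 = 85.87 µg/L.
Below outfall 2: Q → 30.34 m³/s, C = (27.28·85.87 + 3.060·1900)/30.34 = 268.8 µg/L.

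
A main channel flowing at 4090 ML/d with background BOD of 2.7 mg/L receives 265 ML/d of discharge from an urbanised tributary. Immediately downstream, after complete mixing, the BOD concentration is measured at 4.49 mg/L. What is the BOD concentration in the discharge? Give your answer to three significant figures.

32.1 mg/L

Mass balance: 4090·2.700 + 265.0·Cₑ = 4355·4.490
→ Cₑ = (4355·4.490 − 4090·2.700) / 265.0 = 32.12 mg/L.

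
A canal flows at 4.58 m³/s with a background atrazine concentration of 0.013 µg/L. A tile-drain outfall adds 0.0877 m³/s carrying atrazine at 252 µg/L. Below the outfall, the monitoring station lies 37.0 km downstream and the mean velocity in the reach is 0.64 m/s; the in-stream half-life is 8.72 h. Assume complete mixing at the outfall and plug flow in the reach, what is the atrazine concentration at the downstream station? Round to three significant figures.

Mixed concentration C = ΣQC/ΣQ = (4.580·0.01300 + 0.08770·252.0) / 4.668 = 22.16/4.668 = 4.748 µg/L.
Travel time t = 37.0·1000 / 0.64 = 57810 s = 16.06 h.
Half-life 8.72 h → k = ln 2 / 8.72 = 0.07949 h⁻¹ = 1.908 d⁻¹.
First-order decay: C = 4.748·exp(−k·t) = 4.748·0.2790 = 1.325 µg/L.

1.32 µg/L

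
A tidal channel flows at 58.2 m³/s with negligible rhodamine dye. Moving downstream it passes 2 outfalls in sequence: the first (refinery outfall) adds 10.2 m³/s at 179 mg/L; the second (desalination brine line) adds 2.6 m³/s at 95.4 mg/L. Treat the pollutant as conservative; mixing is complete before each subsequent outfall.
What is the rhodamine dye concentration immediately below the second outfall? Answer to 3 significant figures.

29.2 mg/L

Below outfall 1: Q → 68.40 m³/s, C = (58.20·0 + 10.20·179.0)/68.40 = 26.69 mg/L.
Below outfall 2: Q → 71.00 m³/s, C = (68.40·26.69 + 2.600·95.40)/71.00 = 29.21 mg/L.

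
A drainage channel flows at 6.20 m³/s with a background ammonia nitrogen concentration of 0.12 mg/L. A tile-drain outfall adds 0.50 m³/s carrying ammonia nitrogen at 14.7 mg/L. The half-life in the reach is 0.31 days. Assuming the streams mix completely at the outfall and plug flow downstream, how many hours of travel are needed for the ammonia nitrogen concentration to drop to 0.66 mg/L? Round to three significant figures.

6.49 h

Flow-weighted average: C = (6.200·0.1200 + 0.5000·14.70) / 6.700 = 8.094/6.700 = 1.208 mg/L.
Half-life 0.31 d → k = ln 2 / 0.31 = 2.236 d⁻¹.
1.208·exp(−k·t) = 0.66 → t = ln(1.208/0.66)/k = 23360 s = 6.489 h.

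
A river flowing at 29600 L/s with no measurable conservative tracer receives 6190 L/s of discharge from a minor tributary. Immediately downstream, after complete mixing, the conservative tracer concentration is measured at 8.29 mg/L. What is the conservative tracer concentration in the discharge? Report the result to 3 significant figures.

Mass balance: 29600·0 + 6190·Cₑ = 35790·8.290
→ Cₑ = (35790·8.290 − 29600·0) / 6190 = 47.93 mg/L.

47.9 mg/L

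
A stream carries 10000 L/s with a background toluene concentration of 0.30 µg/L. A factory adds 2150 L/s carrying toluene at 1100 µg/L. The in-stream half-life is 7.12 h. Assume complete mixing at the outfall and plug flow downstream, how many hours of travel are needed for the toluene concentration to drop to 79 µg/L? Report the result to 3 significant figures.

After mixing, C = (10000·0.3000 + 2150·1100) / 12150 = 2368000/12150 = 194.9 µg/L.
Half-life 7.12 h → k = ln 2 / 7.12 = 0.09735 h⁻¹ = 2.336 d⁻¹.
194.9·exp(−k·t) = 79 → t = ln(194.9/79)/k = 33390 s = 9.276 h.

9.28 h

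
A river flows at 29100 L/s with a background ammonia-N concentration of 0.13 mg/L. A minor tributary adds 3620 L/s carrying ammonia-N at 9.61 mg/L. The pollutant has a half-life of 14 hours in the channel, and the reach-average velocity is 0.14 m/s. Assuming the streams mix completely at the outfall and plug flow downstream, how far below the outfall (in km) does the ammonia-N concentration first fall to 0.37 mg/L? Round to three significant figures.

Mixed concentration C = ΣQC/ΣQ = (29100·0.1300 + 3620·9.610) / 32720 = 38570/32720 = 1.179 mg/L.
Half-life 14 h → k = ln 2 / 14 = 0.04951 h⁻¹ = 1.188 d⁻¹.
Set 1.179·exp(−k·t) = 0.37 → t = ln(1.179/0.37)/k = 84260 s = 23.40 h.
Distance = v·t = 0.14·84260 = 11800 m = 11.80 km.

11.8 km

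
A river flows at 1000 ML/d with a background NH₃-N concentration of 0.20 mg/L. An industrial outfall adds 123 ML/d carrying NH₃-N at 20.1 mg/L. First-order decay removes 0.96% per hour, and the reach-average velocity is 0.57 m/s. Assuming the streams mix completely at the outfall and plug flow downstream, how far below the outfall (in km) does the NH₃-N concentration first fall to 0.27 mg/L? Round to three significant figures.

463 km

After mixing, C = (1000·0.2000 + 123.0·20.10) / 1123 = 2672/1123 = 2.380 mg/L.
0.96%/h lost → k = −ln(1 − 0.0096) = 0.009646 h⁻¹.
Set 2.380·exp(−k·t) = 0.27 → t = ln(2.380/0.27)/k = 812200 s = 225.6 h.
Distance = v·t = 0.57·812200 = 462900 m = 462.9 km.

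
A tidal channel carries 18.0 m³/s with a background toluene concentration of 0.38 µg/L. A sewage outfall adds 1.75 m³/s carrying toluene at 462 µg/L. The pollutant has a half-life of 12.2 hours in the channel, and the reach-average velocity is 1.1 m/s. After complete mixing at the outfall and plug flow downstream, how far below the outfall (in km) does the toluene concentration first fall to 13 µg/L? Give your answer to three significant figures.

Mass balance: C = (18.00·0.3800 + 1.750·462.0) / 19.75 = 815.3/19.75 = 41.28 µg/L.
Half-life 12.2 h → k = ln 2 / 12.2 = 0.05682 h⁻¹ = 1.364 d⁻¹.
Set 41.28·exp(−k·t) = 13 → t = ln(41.28/13)/k = 73220 s = 20.34 h.
Distance = v·t = 1.1·73220 = 80540 m = 80.54 km.

80.5 km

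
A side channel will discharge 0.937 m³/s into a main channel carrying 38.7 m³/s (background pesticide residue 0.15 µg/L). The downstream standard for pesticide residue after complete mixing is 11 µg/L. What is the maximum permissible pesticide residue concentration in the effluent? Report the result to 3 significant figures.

459 µg/L

At the limit, (Qr·Cr + Qe·Cₑ)/(Qr + Qe) = 11:
Cₑ = (39.64·11 − 38.70·0.1500) / 0.9370 = 459.1 µg/L.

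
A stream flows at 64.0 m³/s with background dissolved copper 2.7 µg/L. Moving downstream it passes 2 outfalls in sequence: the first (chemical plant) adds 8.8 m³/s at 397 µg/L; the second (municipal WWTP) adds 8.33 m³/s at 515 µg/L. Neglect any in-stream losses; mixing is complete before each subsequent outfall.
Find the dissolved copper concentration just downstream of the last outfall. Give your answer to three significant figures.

Outfall 1: combined Q = 72.80 m³/s; C = (64.00·2.700 + 8.800·397.0)/72.80 = 50.36 µg/L.
Outfall 2: combined Q = 81.13 m³/s; C = (72.80·50.36 + 8.330·515.0)/81.13 = 98.07 µg/L.

98.1 µg/L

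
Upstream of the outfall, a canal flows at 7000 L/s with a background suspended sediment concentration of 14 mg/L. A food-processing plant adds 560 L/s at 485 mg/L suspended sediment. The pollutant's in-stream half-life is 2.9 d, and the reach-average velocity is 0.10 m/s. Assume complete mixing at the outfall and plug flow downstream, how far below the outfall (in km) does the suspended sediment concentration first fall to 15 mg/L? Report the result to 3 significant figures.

42.7 km

Flow-weighted average: C = (7000·14.00 + 560.0·485.0) / 7560 = 369600/7560 = 48.89 mg/L.
Half-life 2.9 d → k = ln 2 / 2.9 = 0.2390 d⁻¹.
Set 48.89·exp(−k·t) = 15 → t = ln(48.89/15)/k = 427100 s = 118.6 h.
Distance = v·t = 0.10·427100 = 42710 m = 42.71 km.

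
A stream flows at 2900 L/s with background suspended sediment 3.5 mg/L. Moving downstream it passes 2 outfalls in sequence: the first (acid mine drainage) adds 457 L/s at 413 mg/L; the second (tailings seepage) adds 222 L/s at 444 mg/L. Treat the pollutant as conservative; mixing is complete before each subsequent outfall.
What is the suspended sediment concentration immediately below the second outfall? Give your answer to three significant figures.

83.1 mg/L

Below outfall 1: Q → 3357 L/s, C = (2900·3.500 + 457.0·413.0)/3357 = 59.25 mg/L.
Below outfall 2: Q → 3579 L/s, C = (3357·59.25 + 222.0·444.0)/3579 = 83.11 mg/L.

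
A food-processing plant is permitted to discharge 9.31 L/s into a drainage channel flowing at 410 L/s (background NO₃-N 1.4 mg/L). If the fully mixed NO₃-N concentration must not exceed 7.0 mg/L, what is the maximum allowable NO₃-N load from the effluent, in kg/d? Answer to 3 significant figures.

204 kg/d

Mass balance at the limit: 410.0·1.400 + 9.310·Cₑ = 419.3·7.0 → Cₑ = 253.6 mg/L.
9.310 L/s = 0.009310 m³/s. Load = 0.009310 m³/s × 253.6 g/m³ × 86 400 s/d = 204.0 kg/d.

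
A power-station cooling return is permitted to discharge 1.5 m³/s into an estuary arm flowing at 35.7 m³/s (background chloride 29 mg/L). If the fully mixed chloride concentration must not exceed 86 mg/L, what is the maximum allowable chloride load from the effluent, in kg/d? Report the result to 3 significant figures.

187000 kg/d

Mass balance at the limit: 35.70·29.00 + 1.500·Cₑ = 37.20·86 → Cₑ = 1443 mg/L.
Load = 1.500 m³/s × 1443 g/m³ × 86 400 s/d = 187000 kg/d.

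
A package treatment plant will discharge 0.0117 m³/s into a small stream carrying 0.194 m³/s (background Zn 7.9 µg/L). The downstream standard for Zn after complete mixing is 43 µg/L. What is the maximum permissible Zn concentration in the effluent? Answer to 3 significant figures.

625 µg/L

At the limit, (Qr·Cr + Qe·Cₑ)/(Qr + Qe) = 43:
Cₑ = (0.2057·43 − 0.1940·7.900) / 0.01170 = 625.0 µg/L.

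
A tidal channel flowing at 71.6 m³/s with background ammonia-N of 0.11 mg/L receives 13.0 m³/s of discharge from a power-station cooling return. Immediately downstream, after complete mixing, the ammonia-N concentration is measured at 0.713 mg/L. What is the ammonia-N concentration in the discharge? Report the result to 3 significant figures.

Mass balance: 71.60·0.1100 + 13.00·Cₑ = 84.60·0.7130
→ Cₑ = (84.60·0.7130 − 71.60·0.1100) / 13.00 = 4.034 mg/L.

4.03 mg/L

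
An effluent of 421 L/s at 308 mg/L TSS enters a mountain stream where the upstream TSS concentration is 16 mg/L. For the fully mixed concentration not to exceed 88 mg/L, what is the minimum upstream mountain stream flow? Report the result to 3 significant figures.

1290 L/s

Set C_mix = 88: (Q·16.00 + 421.0·308.0) / (Q + 421.0) = 88
→ Q = 421.0·(308.0 − 88)/(88 − 16.00) = 1286 L/s.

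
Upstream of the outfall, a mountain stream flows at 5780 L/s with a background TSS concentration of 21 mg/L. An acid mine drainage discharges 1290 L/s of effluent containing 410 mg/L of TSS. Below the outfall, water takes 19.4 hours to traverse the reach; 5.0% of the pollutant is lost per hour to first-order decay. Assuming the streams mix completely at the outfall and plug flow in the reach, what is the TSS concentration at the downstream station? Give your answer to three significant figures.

Flow-weighted average: C = (5780·21.00 + 1290·410.0) / 7070 = 650300/7070 = 91.98 mg/L.
5.0%/h lost → k = −ln(1 − 0.05) = 0.05129 h⁻¹.
First-order decay: C = 91.98·exp(−k·t) = 91.98·0.3697 = 34.00 mg/L.

34.0 mg/L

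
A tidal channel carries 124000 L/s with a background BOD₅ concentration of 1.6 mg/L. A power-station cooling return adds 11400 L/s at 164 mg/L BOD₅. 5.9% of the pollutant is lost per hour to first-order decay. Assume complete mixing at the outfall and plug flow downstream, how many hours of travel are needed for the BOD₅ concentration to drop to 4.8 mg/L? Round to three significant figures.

Flow-weighted average: C = (124000·1.600 + 11400·164.0) / 135400 = 2068000/135400 = 15.27 mg/L.
5.9%/h lost → k = −ln(1 − 0.059) = 0.06081 h⁻¹.
15.27·exp(−k·t) = 4.8 → t = ln(15.27/4.8)/k = 68520 s = 19.03 h.

19.0 h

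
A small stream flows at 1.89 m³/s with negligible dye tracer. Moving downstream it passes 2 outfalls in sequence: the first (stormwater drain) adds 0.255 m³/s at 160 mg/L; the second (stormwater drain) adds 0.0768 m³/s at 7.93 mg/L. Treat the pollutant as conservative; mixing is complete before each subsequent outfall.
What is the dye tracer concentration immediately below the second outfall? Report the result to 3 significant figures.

Below outfall 1: Q → 2.145 m³/s, C = (1.890·0 + 0.2550·160.0)/2.145 = 19.02 mg/L.
Below outfall 2: Q → 2.222 m³/s, C = (2.145·19.02 + 0.07680·7.930)/2.222 = 18.64 mg/L.

18.6 mg/L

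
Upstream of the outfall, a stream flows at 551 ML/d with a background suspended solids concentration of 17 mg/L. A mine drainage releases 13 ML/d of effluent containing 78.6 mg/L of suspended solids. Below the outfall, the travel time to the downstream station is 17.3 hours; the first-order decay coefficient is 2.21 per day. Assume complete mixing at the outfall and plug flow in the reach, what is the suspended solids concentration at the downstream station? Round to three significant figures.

Conservation of mass: C = (551.0·17.00 + 13.00·78.60) / 564.0 = 10390/564.0 = 18.42 mg/L.
Decay over the reach: 18.42·exp(−kt) = 18.42·0.2033 = 3.745 mg/L.

3.74 mg/L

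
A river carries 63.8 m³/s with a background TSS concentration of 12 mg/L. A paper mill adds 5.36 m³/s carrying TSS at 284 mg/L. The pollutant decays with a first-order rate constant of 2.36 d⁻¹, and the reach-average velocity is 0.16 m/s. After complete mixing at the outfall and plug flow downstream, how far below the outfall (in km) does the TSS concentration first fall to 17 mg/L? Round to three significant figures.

After mixing, C = (63.80·12.00 + 5.360·284.0) / 69.16 = 2288/69.16 = 33.08 mg/L.
Set 33.08·exp(−k·t) = 17 → t = ln(33.08/17)/k = 24370 s = 6.770 h.
Distance = v·t = 0.16·24370 = 3900 m = 3.900 km.

3.90 km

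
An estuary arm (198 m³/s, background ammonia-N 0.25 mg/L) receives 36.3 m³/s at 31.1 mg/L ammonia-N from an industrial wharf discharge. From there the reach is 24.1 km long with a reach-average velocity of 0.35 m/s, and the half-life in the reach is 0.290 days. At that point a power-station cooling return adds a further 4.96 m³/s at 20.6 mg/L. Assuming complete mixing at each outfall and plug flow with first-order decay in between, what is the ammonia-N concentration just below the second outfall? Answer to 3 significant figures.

1.16 mg/L

After mixing, C = (198.0·0.2500 + 36.30·31.10) / 234.3 = 1178/234.3 = 5.030 mg/L; combined flow 234.3 m³/s.
Travel time t = 24.1·1000 / 0.35 = 68860 s = 19.13 h.
Half-life 0.290 d → k = ln 2 / 0.290 = 2.390 d⁻¹.
First-order decay: C = 5.030·exp(−k·t) = 5.030·0.1488 = 0.7486 mg/L.
At the second outfall, C = (234.3·0.7486 + 4.960·20.60) / (234.3 + 4.960) = 1.160 mg/L.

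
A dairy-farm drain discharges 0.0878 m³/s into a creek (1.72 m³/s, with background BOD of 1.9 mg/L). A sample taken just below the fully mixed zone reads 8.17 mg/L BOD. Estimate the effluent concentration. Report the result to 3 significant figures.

131 mg/L

Mass balance: 1.720·1.900 + 0.08780·Cₑ = 1.808·8.170
→ Cₑ = (1.808·8.170 − 1.720·1.900) / 0.08780 = 131.0 mg/L.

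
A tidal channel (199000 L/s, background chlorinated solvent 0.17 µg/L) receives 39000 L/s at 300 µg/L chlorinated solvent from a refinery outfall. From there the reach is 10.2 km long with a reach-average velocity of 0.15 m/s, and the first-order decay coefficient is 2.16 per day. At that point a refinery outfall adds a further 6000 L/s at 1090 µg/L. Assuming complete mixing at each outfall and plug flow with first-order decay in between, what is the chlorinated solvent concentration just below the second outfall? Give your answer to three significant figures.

Flow-weighted average: C = (199000·0.1700 + 39000·300.0) / 238000 = 11730000/238000 = 49.30 µg/L; combined flow 238000 L/s.
Travel time t = 10.2·1000 / 0.15 = 68000 s = 18.89 h.
Decay over the reach: 49.30·exp(−kt) = 49.30·0.1827 = 9.007 µg/L.
Second outfall: C = (238000·9.007 + 6000·1090)/244000 = 35.59 µg/L.

35.6 µg/L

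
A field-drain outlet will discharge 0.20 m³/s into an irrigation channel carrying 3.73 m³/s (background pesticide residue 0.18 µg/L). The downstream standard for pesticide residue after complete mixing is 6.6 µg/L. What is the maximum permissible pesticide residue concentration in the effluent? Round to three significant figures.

At the limit, (Qr·Cr + Qe·Cₑ)/(Qr + Qe) = 6.6:
Cₑ = (3.930·6.6 − 3.730·0.1800) / 0.2000 = 126.3 µg/L.

126 µg/L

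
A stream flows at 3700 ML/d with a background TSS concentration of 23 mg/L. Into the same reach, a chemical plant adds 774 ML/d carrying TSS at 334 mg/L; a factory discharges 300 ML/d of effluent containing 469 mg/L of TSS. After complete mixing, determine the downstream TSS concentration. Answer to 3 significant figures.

101 mg/L

After mixing, C = (3700·23.00 + 774.0·334.0 + 300.0·469.0) / 4774 = 484300/4774 = 101.4 mg/L.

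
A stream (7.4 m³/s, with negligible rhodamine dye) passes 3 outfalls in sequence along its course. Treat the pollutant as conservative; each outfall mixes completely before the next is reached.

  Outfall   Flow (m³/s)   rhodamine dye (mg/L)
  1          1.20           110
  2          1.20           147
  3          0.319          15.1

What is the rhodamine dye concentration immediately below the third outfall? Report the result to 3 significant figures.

31.0 mg/L

After outfall 1: Q = 7.400 + 1.200 = 8.600 m³/s; C = (7.400·0 + 1.200·110.0)/8.600 = 15.35 mg/L.
After outfall 2: Q = 8.600 + 1.200 = 9.800 m³/s; C = (8.600·15.35 + 1.200·147.0)/9.800 = 31.47 mg/L.
After outfall 3: Q = 9.800 + 0.3190 = 10.12 m³/s; C = (9.800·31.47 + 0.3190·15.10)/10.12 = 30.95 mg/L.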